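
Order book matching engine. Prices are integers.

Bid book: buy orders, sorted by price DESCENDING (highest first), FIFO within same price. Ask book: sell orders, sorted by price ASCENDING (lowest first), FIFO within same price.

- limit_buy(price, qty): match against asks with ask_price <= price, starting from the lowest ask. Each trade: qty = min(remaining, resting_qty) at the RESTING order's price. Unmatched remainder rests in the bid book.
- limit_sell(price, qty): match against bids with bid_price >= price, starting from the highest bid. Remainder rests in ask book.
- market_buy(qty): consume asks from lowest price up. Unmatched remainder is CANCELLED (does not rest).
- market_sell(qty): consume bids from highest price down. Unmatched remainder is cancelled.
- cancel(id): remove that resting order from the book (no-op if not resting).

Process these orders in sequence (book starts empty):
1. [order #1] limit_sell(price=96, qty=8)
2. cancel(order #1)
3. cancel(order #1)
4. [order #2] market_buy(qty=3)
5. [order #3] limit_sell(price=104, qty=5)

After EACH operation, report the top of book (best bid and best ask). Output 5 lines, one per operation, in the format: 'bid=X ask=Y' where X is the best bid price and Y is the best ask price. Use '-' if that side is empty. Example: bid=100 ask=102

After op 1 [order #1] limit_sell(price=96, qty=8): fills=none; bids=[-] asks=[#1:8@96]
After op 2 cancel(order #1): fills=none; bids=[-] asks=[-]
After op 3 cancel(order #1): fills=none; bids=[-] asks=[-]
After op 4 [order #2] market_buy(qty=3): fills=none; bids=[-] asks=[-]
After op 5 [order #3] limit_sell(price=104, qty=5): fills=none; bids=[-] asks=[#3:5@104]

Answer: bid=- ask=96
bid=- ask=-
bid=- ask=-
bid=- ask=-
bid=- ask=104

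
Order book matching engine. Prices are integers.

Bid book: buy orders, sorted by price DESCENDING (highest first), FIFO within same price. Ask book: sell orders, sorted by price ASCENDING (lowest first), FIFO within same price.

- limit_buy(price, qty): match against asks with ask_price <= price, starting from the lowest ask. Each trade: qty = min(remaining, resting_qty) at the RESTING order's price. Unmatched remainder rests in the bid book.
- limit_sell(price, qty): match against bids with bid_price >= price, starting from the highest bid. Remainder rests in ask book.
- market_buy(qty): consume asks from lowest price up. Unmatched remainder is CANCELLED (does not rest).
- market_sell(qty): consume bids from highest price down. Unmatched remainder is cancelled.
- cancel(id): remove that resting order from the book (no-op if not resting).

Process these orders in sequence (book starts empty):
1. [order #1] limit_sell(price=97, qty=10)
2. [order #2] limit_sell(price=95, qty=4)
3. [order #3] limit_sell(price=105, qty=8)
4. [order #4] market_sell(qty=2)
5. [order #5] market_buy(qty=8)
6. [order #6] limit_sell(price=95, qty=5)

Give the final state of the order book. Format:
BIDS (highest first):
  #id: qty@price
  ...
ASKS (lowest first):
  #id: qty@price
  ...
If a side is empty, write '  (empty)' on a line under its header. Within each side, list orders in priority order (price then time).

After op 1 [order #1] limit_sell(price=97, qty=10): fills=none; bids=[-] asks=[#1:10@97]
After op 2 [order #2] limit_sell(price=95, qty=4): fills=none; bids=[-] asks=[#2:4@95 #1:10@97]
After op 3 [order #3] limit_sell(price=105, qty=8): fills=none; bids=[-] asks=[#2:4@95 #1:10@97 #3:8@105]
After op 4 [order #4] market_sell(qty=2): fills=none; bids=[-] asks=[#2:4@95 #1:10@97 #3:8@105]
After op 5 [order #5] market_buy(qty=8): fills=#5x#2:4@95 #5x#1:4@97; bids=[-] asks=[#1:6@97 #3:8@105]
After op 6 [order #6] limit_sell(price=95, qty=5): fills=none; bids=[-] asks=[#6:5@95 #1:6@97 #3:8@105]

Answer: BIDS (highest first):
  (empty)
ASKS (lowest first):
  #6: 5@95
  #1: 6@97
  #3: 8@105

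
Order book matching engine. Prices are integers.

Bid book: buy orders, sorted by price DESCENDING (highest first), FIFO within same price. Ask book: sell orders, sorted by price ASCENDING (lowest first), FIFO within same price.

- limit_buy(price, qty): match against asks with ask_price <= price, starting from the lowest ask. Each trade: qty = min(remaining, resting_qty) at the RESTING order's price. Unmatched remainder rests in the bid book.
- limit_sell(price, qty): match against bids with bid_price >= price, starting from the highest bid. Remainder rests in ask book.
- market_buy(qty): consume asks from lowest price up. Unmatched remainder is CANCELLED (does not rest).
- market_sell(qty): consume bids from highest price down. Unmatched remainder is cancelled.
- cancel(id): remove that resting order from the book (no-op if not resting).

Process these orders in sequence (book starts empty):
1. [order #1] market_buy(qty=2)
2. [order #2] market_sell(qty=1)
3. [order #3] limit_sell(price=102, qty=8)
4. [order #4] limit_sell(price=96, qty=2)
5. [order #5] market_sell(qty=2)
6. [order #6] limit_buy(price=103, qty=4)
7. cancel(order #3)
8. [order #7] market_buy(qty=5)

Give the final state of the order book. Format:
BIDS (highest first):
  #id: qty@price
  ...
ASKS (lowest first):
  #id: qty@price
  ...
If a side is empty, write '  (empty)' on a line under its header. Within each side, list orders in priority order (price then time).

After op 1 [order #1] market_buy(qty=2): fills=none; bids=[-] asks=[-]
After op 2 [order #2] market_sell(qty=1): fills=none; bids=[-] asks=[-]
After op 3 [order #3] limit_sell(price=102, qty=8): fills=none; bids=[-] asks=[#3:8@102]
After op 4 [order #4] limit_sell(price=96, qty=2): fills=none; bids=[-] asks=[#4:2@96 #3:8@102]
After op 5 [order #5] market_sell(qty=2): fills=none; bids=[-] asks=[#4:2@96 #3:8@102]
After op 6 [order #6] limit_buy(price=103, qty=4): fills=#6x#4:2@96 #6x#3:2@102; bids=[-] asks=[#3:6@102]
After op 7 cancel(order #3): fills=none; bids=[-] asks=[-]
After op 8 [order #7] market_buy(qty=5): fills=none; bids=[-] asks=[-]

Answer: BIDS (highest first):
  (empty)
ASKS (lowest first):
  (empty)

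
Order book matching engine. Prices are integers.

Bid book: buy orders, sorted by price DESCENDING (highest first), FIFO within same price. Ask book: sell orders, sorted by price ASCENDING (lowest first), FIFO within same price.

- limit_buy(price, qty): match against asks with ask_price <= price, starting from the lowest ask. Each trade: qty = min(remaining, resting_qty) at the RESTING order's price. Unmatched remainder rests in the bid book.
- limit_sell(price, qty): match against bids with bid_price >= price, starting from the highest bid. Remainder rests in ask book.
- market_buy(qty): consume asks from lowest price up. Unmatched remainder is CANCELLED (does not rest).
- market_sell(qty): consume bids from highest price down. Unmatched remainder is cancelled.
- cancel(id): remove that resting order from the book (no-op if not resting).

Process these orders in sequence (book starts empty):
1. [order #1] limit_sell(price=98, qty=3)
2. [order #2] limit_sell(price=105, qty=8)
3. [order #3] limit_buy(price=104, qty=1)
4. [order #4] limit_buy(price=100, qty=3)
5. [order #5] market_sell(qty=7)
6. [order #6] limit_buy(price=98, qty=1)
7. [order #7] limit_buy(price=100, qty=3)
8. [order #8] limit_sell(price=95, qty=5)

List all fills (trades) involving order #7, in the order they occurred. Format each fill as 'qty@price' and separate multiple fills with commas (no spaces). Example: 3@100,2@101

Answer: 3@100

Derivation:
After op 1 [order #1] limit_sell(price=98, qty=3): fills=none; bids=[-] asks=[#1:3@98]
After op 2 [order #2] limit_sell(price=105, qty=8): fills=none; bids=[-] asks=[#1:3@98 #2:8@105]
After op 3 [order #3] limit_buy(price=104, qty=1): fills=#3x#1:1@98; bids=[-] asks=[#1:2@98 #2:8@105]
After op 4 [order #4] limit_buy(price=100, qty=3): fills=#4x#1:2@98; bids=[#4:1@100] asks=[#2:8@105]
After op 5 [order #5] market_sell(qty=7): fills=#4x#5:1@100; bids=[-] asks=[#2:8@105]
After op 6 [order #6] limit_buy(price=98, qty=1): fills=none; bids=[#6:1@98] asks=[#2:8@105]
After op 7 [order #7] limit_buy(price=100, qty=3): fills=none; bids=[#7:3@100 #6:1@98] asks=[#2:8@105]
After op 8 [order #8] limit_sell(price=95, qty=5): fills=#7x#8:3@100 #6x#8:1@98; bids=[-] asks=[#8:1@95 #2:8@105]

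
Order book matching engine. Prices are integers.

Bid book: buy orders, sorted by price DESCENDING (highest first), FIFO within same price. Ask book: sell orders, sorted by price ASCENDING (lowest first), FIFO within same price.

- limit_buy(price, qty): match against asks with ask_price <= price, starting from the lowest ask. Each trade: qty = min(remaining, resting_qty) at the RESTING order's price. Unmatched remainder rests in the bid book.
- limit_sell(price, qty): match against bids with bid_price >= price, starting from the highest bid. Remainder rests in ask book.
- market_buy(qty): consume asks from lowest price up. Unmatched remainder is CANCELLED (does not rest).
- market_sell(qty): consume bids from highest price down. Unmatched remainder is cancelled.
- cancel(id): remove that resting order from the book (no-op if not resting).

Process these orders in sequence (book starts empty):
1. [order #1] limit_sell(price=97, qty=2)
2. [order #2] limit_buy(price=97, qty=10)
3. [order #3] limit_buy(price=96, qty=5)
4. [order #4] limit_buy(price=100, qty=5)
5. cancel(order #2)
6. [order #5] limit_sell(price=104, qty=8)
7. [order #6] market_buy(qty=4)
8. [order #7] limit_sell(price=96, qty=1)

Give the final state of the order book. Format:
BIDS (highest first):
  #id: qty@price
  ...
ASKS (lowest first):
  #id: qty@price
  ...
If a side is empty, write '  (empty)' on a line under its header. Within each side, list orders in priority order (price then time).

After op 1 [order #1] limit_sell(price=97, qty=2): fills=none; bids=[-] asks=[#1:2@97]
After op 2 [order #2] limit_buy(price=97, qty=10): fills=#2x#1:2@97; bids=[#2:8@97] asks=[-]
After op 3 [order #3] limit_buy(price=96, qty=5): fills=none; bids=[#2:8@97 #3:5@96] asks=[-]
After op 4 [order #4] limit_buy(price=100, qty=5): fills=none; bids=[#4:5@100 #2:8@97 #3:5@96] asks=[-]
After op 5 cancel(order #2): fills=none; bids=[#4:5@100 #3:5@96] asks=[-]
After op 6 [order #5] limit_sell(price=104, qty=8): fills=none; bids=[#4:5@100 #3:5@96] asks=[#5:8@104]
After op 7 [order #6] market_buy(qty=4): fills=#6x#5:4@104; bids=[#4:5@100 #3:5@96] asks=[#5:4@104]
After op 8 [order #7] limit_sell(price=96, qty=1): fills=#4x#7:1@100; bids=[#4:4@100 #3:5@96] asks=[#5:4@104]

Answer: BIDS (highest first):
  #4: 4@100
  #3: 5@96
ASKS (lowest first):
  #5: 4@104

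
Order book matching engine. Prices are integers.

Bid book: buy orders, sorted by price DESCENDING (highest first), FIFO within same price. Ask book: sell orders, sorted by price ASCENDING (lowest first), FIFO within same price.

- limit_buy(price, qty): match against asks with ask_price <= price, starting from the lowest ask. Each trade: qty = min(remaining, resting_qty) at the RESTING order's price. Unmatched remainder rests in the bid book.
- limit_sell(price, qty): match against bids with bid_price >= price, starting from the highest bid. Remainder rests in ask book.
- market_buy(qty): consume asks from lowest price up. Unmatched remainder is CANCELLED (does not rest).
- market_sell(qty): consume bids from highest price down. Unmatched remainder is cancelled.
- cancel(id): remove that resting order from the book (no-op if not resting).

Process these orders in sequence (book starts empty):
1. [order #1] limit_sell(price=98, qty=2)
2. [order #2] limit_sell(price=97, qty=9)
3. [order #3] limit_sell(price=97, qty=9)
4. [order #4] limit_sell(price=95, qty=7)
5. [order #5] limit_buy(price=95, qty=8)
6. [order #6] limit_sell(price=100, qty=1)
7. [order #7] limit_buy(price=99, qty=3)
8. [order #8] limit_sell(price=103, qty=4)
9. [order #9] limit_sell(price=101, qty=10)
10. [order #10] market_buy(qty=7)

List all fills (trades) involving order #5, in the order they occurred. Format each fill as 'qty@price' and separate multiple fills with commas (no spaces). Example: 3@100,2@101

Answer: 7@95

Derivation:
After op 1 [order #1] limit_sell(price=98, qty=2): fills=none; bids=[-] asks=[#1:2@98]
After op 2 [order #2] limit_sell(price=97, qty=9): fills=none; bids=[-] asks=[#2:9@97 #1:2@98]
After op 3 [order #3] limit_sell(price=97, qty=9): fills=none; bids=[-] asks=[#2:9@97 #3:9@97 #1:2@98]
After op 4 [order #4] limit_sell(price=95, qty=7): fills=none; bids=[-] asks=[#4:7@95 #2:9@97 #3:9@97 #1:2@98]
After op 5 [order #5] limit_buy(price=95, qty=8): fills=#5x#4:7@95; bids=[#5:1@95] asks=[#2:9@97 #3:9@97 #1:2@98]
After op 6 [order #6] limit_sell(price=100, qty=1): fills=none; bids=[#5:1@95] asks=[#2:9@97 #3:9@97 #1:2@98 #6:1@100]
After op 7 [order #7] limit_buy(price=99, qty=3): fills=#7x#2:3@97; bids=[#5:1@95] asks=[#2:6@97 #3:9@97 #1:2@98 #6:1@100]
After op 8 [order #8] limit_sell(price=103, qty=4): fills=none; bids=[#5:1@95] asks=[#2:6@97 #3:9@97 #1:2@98 #6:1@100 #8:4@103]
After op 9 [order #9] limit_sell(price=101, qty=10): fills=none; bids=[#5:1@95] asks=[#2:6@97 #3:9@97 #1:2@98 #6:1@100 #9:10@101 #8:4@103]
After op 10 [order #10] market_buy(qty=7): fills=#10x#2:6@97 #10x#3:1@97; bids=[#5:1@95] asks=[#3:8@97 #1:2@98 #6:1@100 #9:10@101 #8:4@103]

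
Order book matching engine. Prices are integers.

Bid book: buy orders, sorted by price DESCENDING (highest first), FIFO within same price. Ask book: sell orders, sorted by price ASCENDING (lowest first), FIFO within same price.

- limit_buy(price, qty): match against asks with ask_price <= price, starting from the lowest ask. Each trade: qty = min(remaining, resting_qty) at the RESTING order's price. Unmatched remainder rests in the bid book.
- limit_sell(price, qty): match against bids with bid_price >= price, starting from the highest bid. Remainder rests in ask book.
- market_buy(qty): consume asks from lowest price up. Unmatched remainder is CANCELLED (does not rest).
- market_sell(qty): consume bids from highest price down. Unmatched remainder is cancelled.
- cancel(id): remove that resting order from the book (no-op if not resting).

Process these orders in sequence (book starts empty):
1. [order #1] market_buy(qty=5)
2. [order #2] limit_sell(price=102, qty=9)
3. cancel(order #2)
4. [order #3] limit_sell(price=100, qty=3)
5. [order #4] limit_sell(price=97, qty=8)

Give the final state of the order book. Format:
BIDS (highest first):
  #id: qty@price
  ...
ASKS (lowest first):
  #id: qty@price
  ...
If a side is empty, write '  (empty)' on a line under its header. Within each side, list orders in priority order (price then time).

After op 1 [order #1] market_buy(qty=5): fills=none; bids=[-] asks=[-]
After op 2 [order #2] limit_sell(price=102, qty=9): fills=none; bids=[-] asks=[#2:9@102]
After op 3 cancel(order #2): fills=none; bids=[-] asks=[-]
After op 4 [order #3] limit_sell(price=100, qty=3): fills=none; bids=[-] asks=[#3:3@100]
After op 5 [order #4] limit_sell(price=97, qty=8): fills=none; bids=[-] asks=[#4:8@97 #3:3@100]

Answer: BIDS (highest first):
  (empty)
ASKS (lowest first):
  #4: 8@97
  #3: 3@100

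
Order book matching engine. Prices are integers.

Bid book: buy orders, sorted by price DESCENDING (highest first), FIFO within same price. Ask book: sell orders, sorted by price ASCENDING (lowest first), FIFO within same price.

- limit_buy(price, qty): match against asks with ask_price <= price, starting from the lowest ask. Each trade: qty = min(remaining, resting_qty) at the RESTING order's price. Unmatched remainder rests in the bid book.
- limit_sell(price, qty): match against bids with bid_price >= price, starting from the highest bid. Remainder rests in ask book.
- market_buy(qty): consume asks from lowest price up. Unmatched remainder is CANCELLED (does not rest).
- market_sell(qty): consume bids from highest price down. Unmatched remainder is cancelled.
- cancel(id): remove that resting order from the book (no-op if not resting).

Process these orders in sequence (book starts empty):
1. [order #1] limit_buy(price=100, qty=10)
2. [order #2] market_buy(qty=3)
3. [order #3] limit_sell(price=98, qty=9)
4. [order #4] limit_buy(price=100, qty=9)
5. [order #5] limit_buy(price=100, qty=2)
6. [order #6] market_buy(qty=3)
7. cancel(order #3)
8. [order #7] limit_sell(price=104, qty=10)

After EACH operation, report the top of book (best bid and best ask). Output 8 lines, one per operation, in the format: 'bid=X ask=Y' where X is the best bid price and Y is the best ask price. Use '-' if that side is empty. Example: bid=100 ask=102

Answer: bid=100 ask=-
bid=100 ask=-
bid=100 ask=-
bid=100 ask=-
bid=100 ask=-
bid=100 ask=-
bid=100 ask=-
bid=100 ask=104

Derivation:
After op 1 [order #1] limit_buy(price=100, qty=10): fills=none; bids=[#1:10@100] asks=[-]
After op 2 [order #2] market_buy(qty=3): fills=none; bids=[#1:10@100] asks=[-]
After op 3 [order #3] limit_sell(price=98, qty=9): fills=#1x#3:9@100; bids=[#1:1@100] asks=[-]
After op 4 [order #4] limit_buy(price=100, qty=9): fills=none; bids=[#1:1@100 #4:9@100] asks=[-]
After op 5 [order #5] limit_buy(price=100, qty=2): fills=none; bids=[#1:1@100 #4:9@100 #5:2@100] asks=[-]
After op 6 [order #6] market_buy(qty=3): fills=none; bids=[#1:1@100 #4:9@100 #5:2@100] asks=[-]
After op 7 cancel(order #3): fills=none; bids=[#1:1@100 #4:9@100 #5:2@100] asks=[-]
After op 8 [order #7] limit_sell(price=104, qty=10): fills=none; bids=[#1:1@100 #4:9@100 #5:2@100] asks=[#7:10@104]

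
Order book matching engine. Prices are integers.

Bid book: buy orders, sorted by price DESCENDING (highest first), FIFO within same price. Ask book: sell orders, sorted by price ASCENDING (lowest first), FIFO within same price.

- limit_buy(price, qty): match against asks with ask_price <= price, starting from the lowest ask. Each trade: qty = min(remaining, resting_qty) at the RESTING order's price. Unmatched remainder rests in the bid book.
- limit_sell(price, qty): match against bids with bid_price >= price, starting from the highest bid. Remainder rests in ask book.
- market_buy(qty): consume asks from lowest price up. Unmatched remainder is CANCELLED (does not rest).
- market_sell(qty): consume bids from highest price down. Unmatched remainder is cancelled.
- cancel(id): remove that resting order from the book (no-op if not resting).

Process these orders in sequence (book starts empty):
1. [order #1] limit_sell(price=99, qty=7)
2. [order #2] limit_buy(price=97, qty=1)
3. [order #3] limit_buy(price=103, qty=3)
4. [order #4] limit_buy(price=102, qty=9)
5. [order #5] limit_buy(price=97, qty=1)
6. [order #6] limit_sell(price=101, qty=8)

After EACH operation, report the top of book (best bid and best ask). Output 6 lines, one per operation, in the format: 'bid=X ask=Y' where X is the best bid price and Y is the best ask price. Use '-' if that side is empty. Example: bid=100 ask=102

After op 1 [order #1] limit_sell(price=99, qty=7): fills=none; bids=[-] asks=[#1:7@99]
After op 2 [order #2] limit_buy(price=97, qty=1): fills=none; bids=[#2:1@97] asks=[#1:7@99]
After op 3 [order #3] limit_buy(price=103, qty=3): fills=#3x#1:3@99; bids=[#2:1@97] asks=[#1:4@99]
After op 4 [order #4] limit_buy(price=102, qty=9): fills=#4x#1:4@99; bids=[#4:5@102 #2:1@97] asks=[-]
After op 5 [order #5] limit_buy(price=97, qty=1): fills=none; bids=[#4:5@102 #2:1@97 #5:1@97] asks=[-]
After op 6 [order #6] limit_sell(price=101, qty=8): fills=#4x#6:5@102; bids=[#2:1@97 #5:1@97] asks=[#6:3@101]

Answer: bid=- ask=99
bid=97 ask=99
bid=97 ask=99
bid=102 ask=-
bid=102 ask=-
bid=97 ask=101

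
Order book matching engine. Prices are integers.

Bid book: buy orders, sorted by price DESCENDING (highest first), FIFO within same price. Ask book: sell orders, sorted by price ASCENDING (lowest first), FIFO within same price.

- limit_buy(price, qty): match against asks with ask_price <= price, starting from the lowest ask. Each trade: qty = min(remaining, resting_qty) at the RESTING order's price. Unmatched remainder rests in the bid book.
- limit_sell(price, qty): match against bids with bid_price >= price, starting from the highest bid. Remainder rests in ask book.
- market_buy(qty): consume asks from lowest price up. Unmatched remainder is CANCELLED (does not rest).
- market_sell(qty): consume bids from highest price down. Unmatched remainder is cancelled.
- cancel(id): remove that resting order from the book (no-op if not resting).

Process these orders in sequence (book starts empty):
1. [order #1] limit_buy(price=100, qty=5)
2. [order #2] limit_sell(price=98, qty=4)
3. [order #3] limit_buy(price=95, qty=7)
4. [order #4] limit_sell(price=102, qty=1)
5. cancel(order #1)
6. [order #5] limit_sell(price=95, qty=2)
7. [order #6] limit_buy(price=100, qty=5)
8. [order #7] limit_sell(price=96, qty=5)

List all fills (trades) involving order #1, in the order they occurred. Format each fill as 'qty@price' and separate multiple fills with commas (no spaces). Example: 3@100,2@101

After op 1 [order #1] limit_buy(price=100, qty=5): fills=none; bids=[#1:5@100] asks=[-]
After op 2 [order #2] limit_sell(price=98, qty=4): fills=#1x#2:4@100; bids=[#1:1@100] asks=[-]
After op 3 [order #3] limit_buy(price=95, qty=7): fills=none; bids=[#1:1@100 #3:7@95] asks=[-]
After op 4 [order #4] limit_sell(price=102, qty=1): fills=none; bids=[#1:1@100 #3:7@95] asks=[#4:1@102]
After op 5 cancel(order #1): fills=none; bids=[#3:7@95] asks=[#4:1@102]
After op 6 [order #5] limit_sell(price=95, qty=2): fills=#3x#5:2@95; bids=[#3:5@95] asks=[#4:1@102]
After op 7 [order #6] limit_buy(price=100, qty=5): fills=none; bids=[#6:5@100 #3:5@95] asks=[#4:1@102]
After op 8 [order #7] limit_sell(price=96, qty=5): fills=#6x#7:5@100; bids=[#3:5@95] asks=[#4:1@102]

Answer: 4@100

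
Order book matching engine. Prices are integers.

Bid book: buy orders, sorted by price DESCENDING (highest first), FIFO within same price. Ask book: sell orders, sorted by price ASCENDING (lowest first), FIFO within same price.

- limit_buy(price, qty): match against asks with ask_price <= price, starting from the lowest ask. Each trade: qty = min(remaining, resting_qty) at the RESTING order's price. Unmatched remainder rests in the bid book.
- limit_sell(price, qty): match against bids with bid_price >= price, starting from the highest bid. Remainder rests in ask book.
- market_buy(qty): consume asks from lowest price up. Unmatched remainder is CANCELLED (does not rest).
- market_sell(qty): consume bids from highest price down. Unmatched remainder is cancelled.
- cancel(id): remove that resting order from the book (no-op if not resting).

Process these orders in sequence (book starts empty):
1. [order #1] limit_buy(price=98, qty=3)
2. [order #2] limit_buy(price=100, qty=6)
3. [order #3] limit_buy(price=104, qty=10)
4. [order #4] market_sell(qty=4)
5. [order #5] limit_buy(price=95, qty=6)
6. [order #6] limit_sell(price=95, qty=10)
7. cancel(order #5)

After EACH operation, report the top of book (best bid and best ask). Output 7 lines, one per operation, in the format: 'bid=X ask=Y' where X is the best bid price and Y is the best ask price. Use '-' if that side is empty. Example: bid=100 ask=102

After op 1 [order #1] limit_buy(price=98, qty=3): fills=none; bids=[#1:3@98] asks=[-]
After op 2 [order #2] limit_buy(price=100, qty=6): fills=none; bids=[#2:6@100 #1:3@98] asks=[-]
After op 3 [order #3] limit_buy(price=104, qty=10): fills=none; bids=[#3:10@104 #2:6@100 #1:3@98] asks=[-]
After op 4 [order #4] market_sell(qty=4): fills=#3x#4:4@104; bids=[#3:6@104 #2:6@100 #1:3@98] asks=[-]
After op 5 [order #5] limit_buy(price=95, qty=6): fills=none; bids=[#3:6@104 #2:6@100 #1:3@98 #5:6@95] asks=[-]
After op 6 [order #6] limit_sell(price=95, qty=10): fills=#3x#6:6@104 #2x#6:4@100; bids=[#2:2@100 #1:3@98 #5:6@95] asks=[-]
After op 7 cancel(order #5): fills=none; bids=[#2:2@100 #1:3@98] asks=[-]

Answer: bid=98 ask=-
bid=100 ask=-
bid=104 ask=-
bid=104 ask=-
bid=104 ask=-
bid=100 ask=-
bid=100 ask=-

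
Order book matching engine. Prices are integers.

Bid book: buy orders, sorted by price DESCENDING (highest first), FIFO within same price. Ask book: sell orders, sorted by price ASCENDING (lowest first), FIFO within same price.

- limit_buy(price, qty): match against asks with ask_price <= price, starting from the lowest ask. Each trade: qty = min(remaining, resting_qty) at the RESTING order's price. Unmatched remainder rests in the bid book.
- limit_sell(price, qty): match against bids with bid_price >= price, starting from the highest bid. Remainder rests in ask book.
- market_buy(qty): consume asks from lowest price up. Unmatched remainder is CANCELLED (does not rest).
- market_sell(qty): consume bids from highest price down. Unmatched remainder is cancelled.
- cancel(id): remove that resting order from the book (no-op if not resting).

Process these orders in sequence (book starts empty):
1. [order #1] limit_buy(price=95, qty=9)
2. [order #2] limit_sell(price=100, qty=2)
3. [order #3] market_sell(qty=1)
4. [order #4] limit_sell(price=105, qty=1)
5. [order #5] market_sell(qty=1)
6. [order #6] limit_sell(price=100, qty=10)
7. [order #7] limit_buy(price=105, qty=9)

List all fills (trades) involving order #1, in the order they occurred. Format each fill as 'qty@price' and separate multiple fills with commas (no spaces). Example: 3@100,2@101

After op 1 [order #1] limit_buy(price=95, qty=9): fills=none; bids=[#1:9@95] asks=[-]
After op 2 [order #2] limit_sell(price=100, qty=2): fills=none; bids=[#1:9@95] asks=[#2:2@100]
After op 3 [order #3] market_sell(qty=1): fills=#1x#3:1@95; bids=[#1:8@95] asks=[#2:2@100]
After op 4 [order #4] limit_sell(price=105, qty=1): fills=none; bids=[#1:8@95] asks=[#2:2@100 #4:1@105]
After op 5 [order #5] market_sell(qty=1): fills=#1x#5:1@95; bids=[#1:7@95] asks=[#2:2@100 #4:1@105]
After op 6 [order #6] limit_sell(price=100, qty=10): fills=none; bids=[#1:7@95] asks=[#2:2@100 #6:10@100 #4:1@105]
After op 7 [order #7] limit_buy(price=105, qty=9): fills=#7x#2:2@100 #7x#6:7@100; bids=[#1:7@95] asks=[#6:3@100 #4:1@105]

Answer: 1@95,1@95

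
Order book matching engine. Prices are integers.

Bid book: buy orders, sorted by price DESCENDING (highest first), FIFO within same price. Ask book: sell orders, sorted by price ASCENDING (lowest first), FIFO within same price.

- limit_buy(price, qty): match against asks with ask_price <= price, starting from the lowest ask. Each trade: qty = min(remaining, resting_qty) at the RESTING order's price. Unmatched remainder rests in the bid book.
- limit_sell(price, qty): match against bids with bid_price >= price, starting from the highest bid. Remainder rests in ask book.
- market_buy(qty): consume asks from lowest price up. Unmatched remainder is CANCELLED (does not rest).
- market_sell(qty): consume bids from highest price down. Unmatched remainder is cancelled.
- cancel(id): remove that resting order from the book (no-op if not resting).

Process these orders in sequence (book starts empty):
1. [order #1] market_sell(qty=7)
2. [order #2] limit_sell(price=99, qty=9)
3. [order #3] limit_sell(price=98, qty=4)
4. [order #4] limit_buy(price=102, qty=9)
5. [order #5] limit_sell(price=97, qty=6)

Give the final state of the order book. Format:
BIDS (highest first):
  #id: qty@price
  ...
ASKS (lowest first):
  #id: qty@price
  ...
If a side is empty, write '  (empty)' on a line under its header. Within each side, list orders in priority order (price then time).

After op 1 [order #1] market_sell(qty=7): fills=none; bids=[-] asks=[-]
After op 2 [order #2] limit_sell(price=99, qty=9): fills=none; bids=[-] asks=[#2:9@99]
After op 3 [order #3] limit_sell(price=98, qty=4): fills=none; bids=[-] asks=[#3:4@98 #2:9@99]
After op 4 [order #4] limit_buy(price=102, qty=9): fills=#4x#3:4@98 #4x#2:5@99; bids=[-] asks=[#2:4@99]
After op 5 [order #5] limit_sell(price=97, qty=6): fills=none; bids=[-] asks=[#5:6@97 #2:4@99]

Answer: BIDS (highest first):
  (empty)
ASKS (lowest first):
  #5: 6@97
  #2: 4@99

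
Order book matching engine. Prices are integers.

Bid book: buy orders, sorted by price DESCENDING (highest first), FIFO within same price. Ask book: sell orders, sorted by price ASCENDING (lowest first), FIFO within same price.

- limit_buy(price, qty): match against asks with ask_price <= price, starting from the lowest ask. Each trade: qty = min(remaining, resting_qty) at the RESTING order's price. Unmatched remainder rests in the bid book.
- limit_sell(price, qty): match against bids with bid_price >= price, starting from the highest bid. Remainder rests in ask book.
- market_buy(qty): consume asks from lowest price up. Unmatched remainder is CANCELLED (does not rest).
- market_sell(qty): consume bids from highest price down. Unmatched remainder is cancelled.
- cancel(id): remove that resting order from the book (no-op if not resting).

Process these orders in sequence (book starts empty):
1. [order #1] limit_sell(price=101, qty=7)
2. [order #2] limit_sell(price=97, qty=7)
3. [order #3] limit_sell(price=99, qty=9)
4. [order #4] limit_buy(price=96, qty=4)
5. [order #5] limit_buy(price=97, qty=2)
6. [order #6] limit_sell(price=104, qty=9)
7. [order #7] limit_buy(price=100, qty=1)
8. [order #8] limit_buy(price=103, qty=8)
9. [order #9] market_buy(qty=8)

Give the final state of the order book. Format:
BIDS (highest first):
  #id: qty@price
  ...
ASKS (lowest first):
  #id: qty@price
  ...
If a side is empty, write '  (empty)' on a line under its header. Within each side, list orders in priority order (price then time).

After op 1 [order #1] limit_sell(price=101, qty=7): fills=none; bids=[-] asks=[#1:7@101]
After op 2 [order #2] limit_sell(price=97, qty=7): fills=none; bids=[-] asks=[#2:7@97 #1:7@101]
After op 3 [order #3] limit_sell(price=99, qty=9): fills=none; bids=[-] asks=[#2:7@97 #3:9@99 #1:7@101]
After op 4 [order #4] limit_buy(price=96, qty=4): fills=none; bids=[#4:4@96] asks=[#2:7@97 #3:9@99 #1:7@101]
After op 5 [order #5] limit_buy(price=97, qty=2): fills=#5x#2:2@97; bids=[#4:4@96] asks=[#2:5@97 #3:9@99 #1:7@101]
After op 6 [order #6] limit_sell(price=104, qty=9): fills=none; bids=[#4:4@96] asks=[#2:5@97 #3:9@99 #1:7@101 #6:9@104]
After op 7 [order #7] limit_buy(price=100, qty=1): fills=#7x#2:1@97; bids=[#4:4@96] asks=[#2:4@97 #3:9@99 #1:7@101 #6:9@104]
After op 8 [order #8] limit_buy(price=103, qty=8): fills=#8x#2:4@97 #8x#3:4@99; bids=[#4:4@96] asks=[#3:5@99 #1:7@101 #6:9@104]
After op 9 [order #9] market_buy(qty=8): fills=#9x#3:5@99 #9x#1:3@101; bids=[#4:4@96] asks=[#1:4@101 #6:9@104]

Answer: BIDS (highest first):
  #4: 4@96
ASKS (lowest first):
  #1: 4@101
  #6: 9@104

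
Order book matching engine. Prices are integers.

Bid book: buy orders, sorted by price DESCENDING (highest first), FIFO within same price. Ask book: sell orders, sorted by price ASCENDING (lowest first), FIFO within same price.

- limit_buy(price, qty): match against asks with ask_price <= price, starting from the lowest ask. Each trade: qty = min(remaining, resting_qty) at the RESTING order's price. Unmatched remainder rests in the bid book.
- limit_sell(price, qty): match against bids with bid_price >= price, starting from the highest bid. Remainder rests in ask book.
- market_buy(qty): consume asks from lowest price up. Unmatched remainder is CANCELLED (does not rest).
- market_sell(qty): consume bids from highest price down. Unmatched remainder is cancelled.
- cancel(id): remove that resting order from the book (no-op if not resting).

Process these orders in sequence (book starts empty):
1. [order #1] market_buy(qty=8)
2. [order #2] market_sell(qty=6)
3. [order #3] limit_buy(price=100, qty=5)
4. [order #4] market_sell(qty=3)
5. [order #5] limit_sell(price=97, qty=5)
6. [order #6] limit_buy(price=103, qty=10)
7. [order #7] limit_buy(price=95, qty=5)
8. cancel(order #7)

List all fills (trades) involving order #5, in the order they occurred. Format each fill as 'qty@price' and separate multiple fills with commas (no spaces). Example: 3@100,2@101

After op 1 [order #1] market_buy(qty=8): fills=none; bids=[-] asks=[-]
After op 2 [order #2] market_sell(qty=6): fills=none; bids=[-] asks=[-]
After op 3 [order #3] limit_buy(price=100, qty=5): fills=none; bids=[#3:5@100] asks=[-]
After op 4 [order #4] market_sell(qty=3): fills=#3x#4:3@100; bids=[#3:2@100] asks=[-]
After op 5 [order #5] limit_sell(price=97, qty=5): fills=#3x#5:2@100; bids=[-] asks=[#5:3@97]
After op 6 [order #6] limit_buy(price=103, qty=10): fills=#6x#5:3@97; bids=[#6:7@103] asks=[-]
After op 7 [order #7] limit_buy(price=95, qty=5): fills=none; bids=[#6:7@103 #7:5@95] asks=[-]
After op 8 cancel(order #7): fills=none; bids=[#6:7@103] asks=[-]

Answer: 2@100,3@97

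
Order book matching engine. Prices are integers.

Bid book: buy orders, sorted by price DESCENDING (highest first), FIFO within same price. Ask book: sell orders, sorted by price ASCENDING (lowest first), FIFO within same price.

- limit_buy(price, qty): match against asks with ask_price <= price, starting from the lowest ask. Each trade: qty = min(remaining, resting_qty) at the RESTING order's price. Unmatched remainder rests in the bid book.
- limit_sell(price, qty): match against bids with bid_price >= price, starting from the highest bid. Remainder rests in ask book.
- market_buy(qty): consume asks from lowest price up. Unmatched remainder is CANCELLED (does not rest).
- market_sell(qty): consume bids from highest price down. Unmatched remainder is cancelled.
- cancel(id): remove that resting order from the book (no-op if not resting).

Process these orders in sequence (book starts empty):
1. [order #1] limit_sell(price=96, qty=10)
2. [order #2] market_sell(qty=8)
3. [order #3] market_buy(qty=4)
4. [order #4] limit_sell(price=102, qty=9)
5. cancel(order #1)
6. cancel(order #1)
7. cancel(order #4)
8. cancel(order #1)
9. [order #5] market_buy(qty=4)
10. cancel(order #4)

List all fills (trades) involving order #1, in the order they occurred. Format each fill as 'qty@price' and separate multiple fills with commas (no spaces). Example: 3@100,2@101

Answer: 4@96

Derivation:
After op 1 [order #1] limit_sell(price=96, qty=10): fills=none; bids=[-] asks=[#1:10@96]
After op 2 [order #2] market_sell(qty=8): fills=none; bids=[-] asks=[#1:10@96]
After op 3 [order #3] market_buy(qty=4): fills=#3x#1:4@96; bids=[-] asks=[#1:6@96]
After op 4 [order #4] limit_sell(price=102, qty=9): fills=none; bids=[-] asks=[#1:6@96 #4:9@102]
After op 5 cancel(order #1): fills=none; bids=[-] asks=[#4:9@102]
After op 6 cancel(order #1): fills=none; bids=[-] asks=[#4:9@102]
After op 7 cancel(order #4): fills=none; bids=[-] asks=[-]
After op 8 cancel(order #1): fills=none; bids=[-] asks=[-]
After op 9 [order #5] market_buy(qty=4): fills=none; bids=[-] asks=[-]
After op 10 cancel(order #4): fills=none; bids=[-] asks=[-]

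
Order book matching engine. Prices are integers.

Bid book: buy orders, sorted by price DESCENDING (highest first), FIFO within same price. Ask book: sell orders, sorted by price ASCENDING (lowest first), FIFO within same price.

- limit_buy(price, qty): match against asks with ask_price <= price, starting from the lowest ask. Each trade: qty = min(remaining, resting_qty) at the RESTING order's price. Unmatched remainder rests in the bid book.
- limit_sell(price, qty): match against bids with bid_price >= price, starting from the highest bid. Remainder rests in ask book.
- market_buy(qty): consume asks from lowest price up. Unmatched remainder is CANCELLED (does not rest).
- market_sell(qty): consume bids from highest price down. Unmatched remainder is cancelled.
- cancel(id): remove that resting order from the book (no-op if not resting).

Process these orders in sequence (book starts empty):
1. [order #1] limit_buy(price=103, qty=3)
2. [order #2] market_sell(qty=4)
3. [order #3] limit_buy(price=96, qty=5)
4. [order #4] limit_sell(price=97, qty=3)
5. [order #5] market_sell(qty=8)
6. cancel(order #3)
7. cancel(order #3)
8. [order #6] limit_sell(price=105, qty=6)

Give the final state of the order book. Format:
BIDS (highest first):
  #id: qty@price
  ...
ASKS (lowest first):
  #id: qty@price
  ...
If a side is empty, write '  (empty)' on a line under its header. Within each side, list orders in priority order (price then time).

After op 1 [order #1] limit_buy(price=103, qty=3): fills=none; bids=[#1:3@103] asks=[-]
After op 2 [order #2] market_sell(qty=4): fills=#1x#2:3@103; bids=[-] asks=[-]
After op 3 [order #3] limit_buy(price=96, qty=5): fills=none; bids=[#3:5@96] asks=[-]
After op 4 [order #4] limit_sell(price=97, qty=3): fills=none; bids=[#3:5@96] asks=[#4:3@97]
After op 5 [order #5] market_sell(qty=8): fills=#3x#5:5@96; bids=[-] asks=[#4:3@97]
After op 6 cancel(order #3): fills=none; bids=[-] asks=[#4:3@97]
After op 7 cancel(order #3): fills=none; bids=[-] asks=[#4:3@97]
After op 8 [order #6] limit_sell(price=105, qty=6): fills=none; bids=[-] asks=[#4:3@97 #6:6@105]

Answer: BIDS (highest first):
  (empty)
ASKS (lowest first):
  #4: 3@97
  #6: 6@105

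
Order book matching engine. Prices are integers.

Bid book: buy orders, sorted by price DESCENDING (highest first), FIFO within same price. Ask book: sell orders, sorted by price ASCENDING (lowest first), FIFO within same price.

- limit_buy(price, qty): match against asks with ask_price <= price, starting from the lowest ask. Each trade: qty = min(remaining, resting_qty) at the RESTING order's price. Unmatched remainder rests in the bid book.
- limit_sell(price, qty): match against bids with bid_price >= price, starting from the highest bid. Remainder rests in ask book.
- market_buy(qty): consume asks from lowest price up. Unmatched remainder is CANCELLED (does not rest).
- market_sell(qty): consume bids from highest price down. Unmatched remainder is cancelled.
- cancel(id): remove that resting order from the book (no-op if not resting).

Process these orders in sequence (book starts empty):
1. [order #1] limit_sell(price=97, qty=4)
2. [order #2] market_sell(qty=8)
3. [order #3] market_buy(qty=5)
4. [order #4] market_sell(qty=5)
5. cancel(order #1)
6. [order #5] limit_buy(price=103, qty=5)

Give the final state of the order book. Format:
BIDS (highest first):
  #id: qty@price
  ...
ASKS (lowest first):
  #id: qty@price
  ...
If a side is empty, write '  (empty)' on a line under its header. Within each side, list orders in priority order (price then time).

After op 1 [order #1] limit_sell(price=97, qty=4): fills=none; bids=[-] asks=[#1:4@97]
After op 2 [order #2] market_sell(qty=8): fills=none; bids=[-] asks=[#1:4@97]
After op 3 [order #3] market_buy(qty=5): fills=#3x#1:4@97; bids=[-] asks=[-]
After op 4 [order #4] market_sell(qty=5): fills=none; bids=[-] asks=[-]
After op 5 cancel(order #1): fills=none; bids=[-] asks=[-]
After op 6 [order #5] limit_buy(price=103, qty=5): fills=none; bids=[#5:5@103] asks=[-]

Answer: BIDS (highest first):
  #5: 5@103
ASKS (lowest first):
  (empty)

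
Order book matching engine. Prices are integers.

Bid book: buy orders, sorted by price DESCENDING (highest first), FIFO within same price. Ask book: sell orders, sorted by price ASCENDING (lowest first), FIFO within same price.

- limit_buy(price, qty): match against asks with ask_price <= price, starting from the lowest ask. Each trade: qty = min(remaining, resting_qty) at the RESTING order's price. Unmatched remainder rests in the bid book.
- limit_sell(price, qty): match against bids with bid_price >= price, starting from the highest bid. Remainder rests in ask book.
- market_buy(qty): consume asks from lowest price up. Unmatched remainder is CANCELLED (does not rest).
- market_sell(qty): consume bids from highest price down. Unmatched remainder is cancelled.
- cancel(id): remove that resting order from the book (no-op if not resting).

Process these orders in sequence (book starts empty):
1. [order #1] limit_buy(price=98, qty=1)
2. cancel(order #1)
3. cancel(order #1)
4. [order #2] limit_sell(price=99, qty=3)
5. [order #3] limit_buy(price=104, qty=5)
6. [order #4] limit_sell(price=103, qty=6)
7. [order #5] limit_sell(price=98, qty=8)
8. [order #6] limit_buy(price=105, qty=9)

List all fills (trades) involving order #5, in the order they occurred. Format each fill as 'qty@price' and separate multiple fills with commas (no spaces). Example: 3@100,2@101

Answer: 8@98

Derivation:
After op 1 [order #1] limit_buy(price=98, qty=1): fills=none; bids=[#1:1@98] asks=[-]
After op 2 cancel(order #1): fills=none; bids=[-] asks=[-]
After op 3 cancel(order #1): fills=none; bids=[-] asks=[-]
After op 4 [order #2] limit_sell(price=99, qty=3): fills=none; bids=[-] asks=[#2:3@99]
After op 5 [order #3] limit_buy(price=104, qty=5): fills=#3x#2:3@99; bids=[#3:2@104] asks=[-]
After op 6 [order #4] limit_sell(price=103, qty=6): fills=#3x#4:2@104; bids=[-] asks=[#4:4@103]
After op 7 [order #5] limit_sell(price=98, qty=8): fills=none; bids=[-] asks=[#5:8@98 #4:4@103]
After op 8 [order #6] limit_buy(price=105, qty=9): fills=#6x#5:8@98 #6x#4:1@103; bids=[-] asks=[#4:3@103]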